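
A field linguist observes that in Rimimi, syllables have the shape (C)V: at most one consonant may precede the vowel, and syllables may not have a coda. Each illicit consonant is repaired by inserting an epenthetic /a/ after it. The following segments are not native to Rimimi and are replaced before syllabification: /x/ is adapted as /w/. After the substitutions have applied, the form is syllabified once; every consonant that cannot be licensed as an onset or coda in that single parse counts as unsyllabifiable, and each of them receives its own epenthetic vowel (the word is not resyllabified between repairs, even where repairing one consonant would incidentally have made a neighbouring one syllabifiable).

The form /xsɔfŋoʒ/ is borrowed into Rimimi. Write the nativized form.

Substitution: /x/ → /w/, giving /wsɔfŋoʒ/.
Under (C)V, the unsyllabifiable consonants are /w/, /f/, /ʒ/ (no codas are permitted; onsets are limited to one consonant).
Each unlicensed consonant becomes the onset of a new syllable: /w/ → /wa/, /f/ → /fa/, /ʒ/ → /ʒa/.

wasɔfaŋoʒa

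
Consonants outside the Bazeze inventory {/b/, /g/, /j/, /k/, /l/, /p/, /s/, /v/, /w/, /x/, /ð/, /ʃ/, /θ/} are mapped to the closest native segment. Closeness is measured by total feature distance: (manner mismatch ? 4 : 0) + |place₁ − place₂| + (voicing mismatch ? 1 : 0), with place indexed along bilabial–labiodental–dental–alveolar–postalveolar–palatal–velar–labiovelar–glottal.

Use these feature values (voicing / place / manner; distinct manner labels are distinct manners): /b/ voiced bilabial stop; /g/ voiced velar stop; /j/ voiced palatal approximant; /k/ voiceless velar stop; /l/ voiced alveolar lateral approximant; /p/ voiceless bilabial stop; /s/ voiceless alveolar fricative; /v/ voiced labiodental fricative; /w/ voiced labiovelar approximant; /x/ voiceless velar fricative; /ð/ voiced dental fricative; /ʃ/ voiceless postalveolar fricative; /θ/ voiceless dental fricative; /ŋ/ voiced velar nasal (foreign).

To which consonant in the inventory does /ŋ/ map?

/g/ is closest: manner differs (nasal→stop, +4), place distance 0 (velar→velar), same voicing; total 4. Next closest is /j/ at distance 5.

g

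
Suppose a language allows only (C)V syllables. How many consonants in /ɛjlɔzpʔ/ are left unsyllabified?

The consonants /j/, /z/, /p/, /ʔ/ cannot be parsed into a legal (C)V syllable (no codas are permitted; onsets are limited to one consonant).

4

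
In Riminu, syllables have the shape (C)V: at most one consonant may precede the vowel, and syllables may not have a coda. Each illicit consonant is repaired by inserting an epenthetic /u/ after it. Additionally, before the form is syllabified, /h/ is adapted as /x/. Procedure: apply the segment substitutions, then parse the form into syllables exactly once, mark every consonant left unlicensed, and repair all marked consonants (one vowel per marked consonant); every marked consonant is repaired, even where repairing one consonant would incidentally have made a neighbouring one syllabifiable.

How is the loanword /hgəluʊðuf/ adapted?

Substitution: /h/ → /x/, giving /xgəluʊðuf/.
Syllabifying with onset maximization leaves /x/, /f/ stranded (no codas are permitted; onsets are limited to one consonant).
Each unlicensed consonant becomes the onset of a new syllable: /x/ → /xu/, /f/ → /fu/.

xugəluʊðufu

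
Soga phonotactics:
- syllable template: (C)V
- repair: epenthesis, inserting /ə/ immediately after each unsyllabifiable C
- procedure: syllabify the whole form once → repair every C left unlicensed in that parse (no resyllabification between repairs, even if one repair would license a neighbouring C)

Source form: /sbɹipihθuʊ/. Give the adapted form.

Syllabifying with onset maximization leaves /s/, /b/, /h/ stranded (no codas are permitted; onsets are limited to one consonant).
Each unlicensed consonant becomes the onset of a new syllable: /s/ → /sə/, /b/ → /bə/, /h/ → /hə/.

səbəɹipihəθuʊ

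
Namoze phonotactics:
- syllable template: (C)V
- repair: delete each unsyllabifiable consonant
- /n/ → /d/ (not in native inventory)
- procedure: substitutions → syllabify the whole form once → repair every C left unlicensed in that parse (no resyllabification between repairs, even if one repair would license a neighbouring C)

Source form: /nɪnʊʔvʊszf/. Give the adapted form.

dɪdʊvʊ

Substitution: /n/ → /d/, giving /dɪdʊʔvʊszf/.
Syllabifying with onset maximization leaves /ʔ/, /s/, /z/, /f/ stranded (no codas are permitted; onsets are limited to one consonant).
Deleting the stranded consonants removes /ʔ/, /s/, /z/, /f/.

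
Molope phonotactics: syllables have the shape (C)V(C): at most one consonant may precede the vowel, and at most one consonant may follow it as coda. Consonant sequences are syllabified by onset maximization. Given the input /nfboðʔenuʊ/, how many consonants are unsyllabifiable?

Syllabifying with onset maximization leaves /n/, /f/ stranded (at most one coda consonant is licensed; onsets are limited to one consonant).

2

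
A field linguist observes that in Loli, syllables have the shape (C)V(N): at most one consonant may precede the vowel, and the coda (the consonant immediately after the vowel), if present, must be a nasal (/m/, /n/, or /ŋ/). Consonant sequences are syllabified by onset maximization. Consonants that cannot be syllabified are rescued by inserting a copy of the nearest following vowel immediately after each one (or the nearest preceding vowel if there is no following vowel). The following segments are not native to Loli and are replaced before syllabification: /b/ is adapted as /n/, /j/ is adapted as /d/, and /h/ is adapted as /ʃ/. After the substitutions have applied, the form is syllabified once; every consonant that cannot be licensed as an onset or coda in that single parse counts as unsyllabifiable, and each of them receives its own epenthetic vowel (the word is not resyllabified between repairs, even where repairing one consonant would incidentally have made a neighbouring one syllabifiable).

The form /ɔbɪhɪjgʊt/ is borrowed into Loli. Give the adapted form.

ɔnɪʃɪdʊgʊtʊ

Substitution: /b/ → /n/, /h/ → /ʃ/, /j/ → /d/, giving /ɔnɪʃɪdgʊt/.
The consonants /d/, /t/ cannot be parsed into a legal (C)V(N) syllable (only a nasal (/m/, /n/, or /ŋ/) is licensed in coda position; onsets are limited to one consonant).
Inserting the epenthetic vowel yields /d/ → /dʊ/, /t/ → /tʊ/.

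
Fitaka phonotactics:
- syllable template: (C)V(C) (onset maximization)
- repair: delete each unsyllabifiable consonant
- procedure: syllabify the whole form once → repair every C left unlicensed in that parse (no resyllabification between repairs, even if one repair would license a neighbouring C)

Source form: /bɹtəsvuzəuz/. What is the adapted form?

təsvuzəuz

Syllabifying with onset maximization leaves /b/, /ɹ/ stranded (at most one coda consonant is licensed; onsets are limited to one consonant).
Each unlicensed consonant is deleted: /b/, /ɹ/.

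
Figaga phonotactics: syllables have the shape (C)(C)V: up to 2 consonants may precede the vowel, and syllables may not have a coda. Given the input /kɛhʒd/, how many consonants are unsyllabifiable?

3

The consonants /h/, /ʒ/, /d/ cannot be parsed into a legal (C)(C)V syllable (no codas are permitted; onsets may contain at most 2 consonants).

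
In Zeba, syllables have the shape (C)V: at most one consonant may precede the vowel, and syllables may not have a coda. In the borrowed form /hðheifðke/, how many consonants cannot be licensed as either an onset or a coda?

The consonants /h/, /ð/, /f/, /ð/ cannot be parsed into a legal (C)V syllable (no codas are permitted; onsets are limited to one consonant).

4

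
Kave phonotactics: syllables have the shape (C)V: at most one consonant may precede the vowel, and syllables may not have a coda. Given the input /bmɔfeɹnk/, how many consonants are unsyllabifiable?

The consonants /b/, /ɹ/, /n/, /k/ cannot be parsed into a legal (C)V syllable (no codas are permitted; onsets are limited to one consonant).

4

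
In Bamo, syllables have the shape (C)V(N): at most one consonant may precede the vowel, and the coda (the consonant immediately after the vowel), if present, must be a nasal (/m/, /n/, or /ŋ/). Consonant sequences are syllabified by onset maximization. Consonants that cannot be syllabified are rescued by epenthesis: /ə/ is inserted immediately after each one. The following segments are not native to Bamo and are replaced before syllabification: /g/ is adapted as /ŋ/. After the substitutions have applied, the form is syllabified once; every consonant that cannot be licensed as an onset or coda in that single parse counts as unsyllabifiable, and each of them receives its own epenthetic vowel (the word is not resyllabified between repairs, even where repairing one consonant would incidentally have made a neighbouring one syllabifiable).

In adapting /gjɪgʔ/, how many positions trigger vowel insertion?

2

After substitution the input is /ŋjɪŋʔ/.
The unsyllabifiable consonants are /ŋ/, /ʔ/; each receives one epenthetic vowel.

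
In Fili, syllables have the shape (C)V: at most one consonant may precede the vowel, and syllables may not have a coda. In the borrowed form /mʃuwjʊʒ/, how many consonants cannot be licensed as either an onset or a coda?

Under (C)V, the unsyllabifiable consonants are /m/, /w/, /ʒ/ (no codas are permitted; onsets are limited to one consonant).

3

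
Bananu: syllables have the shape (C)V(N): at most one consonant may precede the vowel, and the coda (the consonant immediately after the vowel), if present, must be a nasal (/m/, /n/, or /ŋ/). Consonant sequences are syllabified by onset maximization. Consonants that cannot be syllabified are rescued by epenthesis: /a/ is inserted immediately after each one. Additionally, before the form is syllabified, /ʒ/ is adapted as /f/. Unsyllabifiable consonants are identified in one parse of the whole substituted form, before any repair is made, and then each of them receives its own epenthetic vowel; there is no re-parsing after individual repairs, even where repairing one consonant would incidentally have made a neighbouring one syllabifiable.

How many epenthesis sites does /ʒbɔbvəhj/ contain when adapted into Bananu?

After substitution the input is /fbɔbvəhj/.
The unsyllabifiable consonants are /f/, /b/, /h/, /j/; each receives one epenthetic vowel.

4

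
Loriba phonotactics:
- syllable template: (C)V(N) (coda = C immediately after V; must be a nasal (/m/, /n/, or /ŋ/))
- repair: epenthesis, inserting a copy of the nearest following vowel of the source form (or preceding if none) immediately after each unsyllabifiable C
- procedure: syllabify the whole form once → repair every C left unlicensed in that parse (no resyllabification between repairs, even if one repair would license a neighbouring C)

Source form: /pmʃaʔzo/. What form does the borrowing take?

The consonants /p/, /m/, /ʔ/ cannot be parsed into a legal (C)V(N) syllable (only a nasal (/m/, /n/, or /ŋ/) is licensed in coda position; onsets are limited to one consonant).
Each unlicensed consonant becomes the onset of a new syllable: /p/ → /pa/, /m/ → /ma/, /ʔ/ → /ʔo/.

pamaʃaʔozo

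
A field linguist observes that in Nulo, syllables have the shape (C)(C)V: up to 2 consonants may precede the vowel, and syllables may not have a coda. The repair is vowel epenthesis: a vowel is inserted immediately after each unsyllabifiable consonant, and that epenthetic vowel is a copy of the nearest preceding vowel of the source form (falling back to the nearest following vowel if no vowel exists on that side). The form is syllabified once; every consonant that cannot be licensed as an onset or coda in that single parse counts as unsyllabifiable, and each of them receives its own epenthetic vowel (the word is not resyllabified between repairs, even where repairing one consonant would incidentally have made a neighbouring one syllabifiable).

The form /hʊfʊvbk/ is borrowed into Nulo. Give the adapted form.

hʊfʊvʊbʊkʊ

Under (C)(C)V, the unsyllabifiable consonants are /v/, /b/, /k/ (no codas are permitted; onsets may contain at most 2 consonants).
Each unlicensed consonant becomes the onset of a new syllable: /v/ → /vʊ/, /b/ → /bʊ/, /k/ → /kʊ/.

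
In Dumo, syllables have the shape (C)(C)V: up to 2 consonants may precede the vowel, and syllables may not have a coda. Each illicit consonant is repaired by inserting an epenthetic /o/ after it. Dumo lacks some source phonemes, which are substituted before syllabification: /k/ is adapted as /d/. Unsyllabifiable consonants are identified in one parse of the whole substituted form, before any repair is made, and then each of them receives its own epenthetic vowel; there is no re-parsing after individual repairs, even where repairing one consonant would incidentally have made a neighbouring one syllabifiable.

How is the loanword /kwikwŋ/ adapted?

Substitution: /k/ → /d/, giving /dwidwŋ/.
Syllabifying with onset maximization leaves /d/, /w/, /ŋ/ stranded (no codas are permitted; onsets may contain at most 2 consonants).
Inserting the epenthetic vowel yields /d/ → /do/, /w/ → /wo/, /ŋ/ → /ŋo/.

dwidowoŋo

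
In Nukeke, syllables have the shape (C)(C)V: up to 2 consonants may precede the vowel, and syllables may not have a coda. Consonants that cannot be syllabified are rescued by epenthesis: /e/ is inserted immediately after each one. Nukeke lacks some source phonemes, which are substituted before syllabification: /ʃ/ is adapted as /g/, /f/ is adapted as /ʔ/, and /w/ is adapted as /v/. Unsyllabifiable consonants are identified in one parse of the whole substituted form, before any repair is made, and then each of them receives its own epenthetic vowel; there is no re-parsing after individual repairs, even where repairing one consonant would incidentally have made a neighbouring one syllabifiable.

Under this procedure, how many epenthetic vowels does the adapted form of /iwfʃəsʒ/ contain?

3

After substitution the input is /ivʔgəsʒ/.
The unsyllabifiable consonants are /v/, /s/, /ʒ/; each receives one epenthetic vowel.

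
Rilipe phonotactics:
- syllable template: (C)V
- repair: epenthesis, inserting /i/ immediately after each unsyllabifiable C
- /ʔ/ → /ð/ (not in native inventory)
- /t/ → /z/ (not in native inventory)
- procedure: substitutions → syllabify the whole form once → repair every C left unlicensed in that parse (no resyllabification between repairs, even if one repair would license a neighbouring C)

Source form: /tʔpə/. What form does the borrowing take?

Substitution: /t/ → /z/, /ʔ/ → /ð/, giving /zðpə/.
Syllabifying with onset maximization leaves /z/, /ð/ stranded (no codas are permitted; onsets are limited to one consonant).
Epenthesis after each stranded consonant: /z/ → /zi/, /ð/ → /ði/.

ziðipə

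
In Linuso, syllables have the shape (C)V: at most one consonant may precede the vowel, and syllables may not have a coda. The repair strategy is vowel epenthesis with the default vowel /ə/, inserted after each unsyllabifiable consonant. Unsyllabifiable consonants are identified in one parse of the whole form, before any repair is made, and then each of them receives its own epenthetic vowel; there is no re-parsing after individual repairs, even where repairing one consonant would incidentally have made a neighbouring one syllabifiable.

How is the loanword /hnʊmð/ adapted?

hənʊməðə

Under (C)V, the unsyllabifiable consonants are /h/, /m/, /ð/ (no codas are permitted; onsets are limited to one consonant).
Epenthesis after each stranded consonant: /h/ → /hə/, /m/ → /mə/, /ð/ → /ðə/.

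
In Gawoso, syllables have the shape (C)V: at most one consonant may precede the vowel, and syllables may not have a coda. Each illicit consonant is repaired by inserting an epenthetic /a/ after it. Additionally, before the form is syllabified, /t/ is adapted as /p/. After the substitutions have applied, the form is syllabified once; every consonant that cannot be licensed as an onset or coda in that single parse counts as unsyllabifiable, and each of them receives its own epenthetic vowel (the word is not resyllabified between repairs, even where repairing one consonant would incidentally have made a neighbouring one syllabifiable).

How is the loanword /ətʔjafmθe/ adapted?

əpaʔajafamaθe

Substitution: /t/ → /p/, giving /əpʔjafmθe/.
Under (C)V, the unsyllabifiable consonants are /p/, /ʔ/, /f/, /m/ (no codas are permitted; onsets are limited to one consonant).
Inserting the epenthetic vowel yields /p/ → /pa/, /ʔ/ → /ʔa/, /f/ → /fa/, /m/ → /ma/.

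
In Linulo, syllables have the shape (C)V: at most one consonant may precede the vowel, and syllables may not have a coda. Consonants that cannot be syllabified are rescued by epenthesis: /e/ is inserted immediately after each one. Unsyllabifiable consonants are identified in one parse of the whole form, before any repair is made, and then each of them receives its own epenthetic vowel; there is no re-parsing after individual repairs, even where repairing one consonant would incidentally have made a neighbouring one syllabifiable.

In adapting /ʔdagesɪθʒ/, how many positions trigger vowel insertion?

The unsyllabifiable consonants are /ʔ/, /θ/, /ʒ/; each receives one epenthetic vowel.

3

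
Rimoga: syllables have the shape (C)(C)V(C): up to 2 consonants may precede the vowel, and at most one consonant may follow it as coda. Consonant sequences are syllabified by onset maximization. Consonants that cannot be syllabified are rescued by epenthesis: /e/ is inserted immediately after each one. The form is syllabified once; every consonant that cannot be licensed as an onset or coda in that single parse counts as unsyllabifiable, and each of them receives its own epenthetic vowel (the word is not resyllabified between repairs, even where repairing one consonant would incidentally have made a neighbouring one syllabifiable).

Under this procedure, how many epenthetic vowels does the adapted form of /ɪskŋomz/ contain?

1

The unsyllabifiable consonants are /z/; each receives one epenthetic vowel.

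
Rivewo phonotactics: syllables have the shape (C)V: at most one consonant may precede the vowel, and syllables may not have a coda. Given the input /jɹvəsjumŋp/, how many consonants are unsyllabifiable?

Under (C)V, the unsyllabifiable consonants are /j/, /ɹ/, /s/, /m/, /ŋ/, /p/ (no codas are permitted; onsets are limited to one consonant).

6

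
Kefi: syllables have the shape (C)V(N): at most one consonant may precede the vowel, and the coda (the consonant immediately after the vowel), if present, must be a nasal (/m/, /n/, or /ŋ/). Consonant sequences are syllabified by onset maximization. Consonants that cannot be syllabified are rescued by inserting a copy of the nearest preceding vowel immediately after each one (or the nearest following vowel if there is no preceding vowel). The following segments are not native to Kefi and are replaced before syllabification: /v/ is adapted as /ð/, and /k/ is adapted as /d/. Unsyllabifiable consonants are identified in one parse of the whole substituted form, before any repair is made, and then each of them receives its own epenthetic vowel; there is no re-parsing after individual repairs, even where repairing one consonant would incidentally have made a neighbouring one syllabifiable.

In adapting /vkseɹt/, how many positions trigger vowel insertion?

4

After substitution the input is /ðdseɹt/.
The unsyllabifiable consonants are /ð/, /d/, /ɹ/, /t/; each receives one epenthetic vowel.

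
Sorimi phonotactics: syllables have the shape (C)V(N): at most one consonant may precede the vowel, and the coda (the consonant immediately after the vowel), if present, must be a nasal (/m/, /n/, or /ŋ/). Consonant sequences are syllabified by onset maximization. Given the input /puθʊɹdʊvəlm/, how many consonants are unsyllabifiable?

Syllabifying with onset maximization leaves /ɹ/, /l/, /m/ stranded (only a nasal (/m/, /n/, or /ŋ/) is licensed in coda position; onsets are limited to one consonant).

3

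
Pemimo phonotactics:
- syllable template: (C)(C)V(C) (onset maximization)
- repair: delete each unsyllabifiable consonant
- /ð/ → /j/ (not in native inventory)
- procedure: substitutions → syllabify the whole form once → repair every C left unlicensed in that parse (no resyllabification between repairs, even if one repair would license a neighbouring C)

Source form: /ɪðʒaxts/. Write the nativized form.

Substitution: /ð/ → /j/, giving /ɪjʒaxts/.
The consonants /t/, /s/ cannot be parsed into a legal (C)(C)V(C) syllable (at most one coda consonant is licensed; onsets may contain at most 2 consonants).
Each unlicensed consonant is deleted: /t/, /s/.

ɪjʒax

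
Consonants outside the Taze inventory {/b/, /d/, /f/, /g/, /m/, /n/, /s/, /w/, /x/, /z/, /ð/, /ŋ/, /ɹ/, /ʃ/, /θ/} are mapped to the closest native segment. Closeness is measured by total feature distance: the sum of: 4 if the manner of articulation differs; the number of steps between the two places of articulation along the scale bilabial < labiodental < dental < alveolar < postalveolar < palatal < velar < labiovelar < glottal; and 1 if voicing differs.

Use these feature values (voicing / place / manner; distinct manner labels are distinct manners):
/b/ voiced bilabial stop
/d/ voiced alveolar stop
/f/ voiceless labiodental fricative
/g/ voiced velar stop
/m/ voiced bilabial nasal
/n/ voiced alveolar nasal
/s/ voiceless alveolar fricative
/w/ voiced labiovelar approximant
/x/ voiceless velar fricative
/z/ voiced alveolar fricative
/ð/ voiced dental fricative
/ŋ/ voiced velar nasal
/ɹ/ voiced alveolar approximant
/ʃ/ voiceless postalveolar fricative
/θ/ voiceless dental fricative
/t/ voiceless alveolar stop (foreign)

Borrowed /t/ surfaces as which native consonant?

d

/d/ is closest: same manner (stop), place distance 0 (alveolar→alveolar), voicing differs (+1); total 1. Next closest is /b/ at distance 4.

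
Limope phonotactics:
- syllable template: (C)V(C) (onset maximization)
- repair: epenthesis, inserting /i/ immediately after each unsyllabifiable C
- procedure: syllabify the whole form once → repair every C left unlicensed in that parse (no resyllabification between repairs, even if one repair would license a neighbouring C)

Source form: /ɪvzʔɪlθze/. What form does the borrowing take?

ɪvziʔɪlθize

Under (C)V(C), the unsyllabifiable consonants are /z/, /θ/ (at most one coda consonant is licensed; onsets are limited to one consonant).
Each unlicensed consonant becomes the onset of a new syllable: /z/ → /zi/, /θ/ → /θi/.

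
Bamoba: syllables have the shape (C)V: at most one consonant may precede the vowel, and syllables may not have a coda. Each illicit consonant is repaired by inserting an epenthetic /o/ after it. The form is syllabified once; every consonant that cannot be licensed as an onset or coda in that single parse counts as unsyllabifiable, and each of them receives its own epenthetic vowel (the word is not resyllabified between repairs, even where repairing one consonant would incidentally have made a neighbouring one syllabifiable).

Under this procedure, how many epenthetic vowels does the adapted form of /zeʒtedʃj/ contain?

The unsyllabifiable consonants are /ʒ/, /d/, /ʃ/, /j/; each receives one epenthetic vowel.

4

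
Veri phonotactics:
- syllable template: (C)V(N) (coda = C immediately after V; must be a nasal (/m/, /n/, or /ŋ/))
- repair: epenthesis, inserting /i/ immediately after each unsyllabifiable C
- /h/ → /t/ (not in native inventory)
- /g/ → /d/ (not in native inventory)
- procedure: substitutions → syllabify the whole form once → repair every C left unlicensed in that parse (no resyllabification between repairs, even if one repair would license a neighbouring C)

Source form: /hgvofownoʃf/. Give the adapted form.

Substitution: /h/ → /t/, /g/ → /d/, giving /tdvofownoʃf/.
Syllabifying with onset maximization leaves /t/, /d/, /w/, /ʃ/, /f/ stranded (only a nasal (/m/, /n/, or /ŋ/) is licensed in coda position; onsets are limited to one consonant).
Inserting the epenthetic vowel yields /t/ → /ti/, /d/ → /di/, /w/ → /wi/, /ʃ/ → /ʃi/, /f/ → /fi/.

tidivofowinoʃifi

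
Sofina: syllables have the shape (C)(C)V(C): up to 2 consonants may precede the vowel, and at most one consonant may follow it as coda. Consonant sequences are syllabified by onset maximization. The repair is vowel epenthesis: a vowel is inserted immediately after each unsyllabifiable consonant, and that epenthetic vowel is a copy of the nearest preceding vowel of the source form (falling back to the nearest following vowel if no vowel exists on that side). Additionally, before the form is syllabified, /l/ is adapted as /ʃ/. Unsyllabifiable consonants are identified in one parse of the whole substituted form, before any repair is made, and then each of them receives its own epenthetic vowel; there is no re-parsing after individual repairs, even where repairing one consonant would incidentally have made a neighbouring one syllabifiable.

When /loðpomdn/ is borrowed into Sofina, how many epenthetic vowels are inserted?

2

After substitution the input is /ʃoðpomdn/.
The unsyllabifiable consonants are /d/, /n/; each receives one epenthetic vowel.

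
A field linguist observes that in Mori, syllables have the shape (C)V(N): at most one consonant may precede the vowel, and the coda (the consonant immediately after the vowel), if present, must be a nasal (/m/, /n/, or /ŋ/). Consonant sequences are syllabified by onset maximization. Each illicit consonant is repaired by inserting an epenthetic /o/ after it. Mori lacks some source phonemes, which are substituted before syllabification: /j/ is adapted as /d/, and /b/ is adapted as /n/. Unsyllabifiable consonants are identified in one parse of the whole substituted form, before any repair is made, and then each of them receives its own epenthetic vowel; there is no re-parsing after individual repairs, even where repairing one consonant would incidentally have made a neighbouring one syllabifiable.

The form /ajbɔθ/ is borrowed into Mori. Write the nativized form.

Substitution: /j/ → /d/, /b/ → /n/, giving /adnɔθ/.
Syllabifying with onset maximization leaves /d/, /θ/ stranded (only a nasal (/m/, /n/, or /ŋ/) is licensed in coda position; onsets are limited to one consonant).
Inserting the epenthetic vowel yields /d/ → /do/, /θ/ → /θo/.

adonɔθo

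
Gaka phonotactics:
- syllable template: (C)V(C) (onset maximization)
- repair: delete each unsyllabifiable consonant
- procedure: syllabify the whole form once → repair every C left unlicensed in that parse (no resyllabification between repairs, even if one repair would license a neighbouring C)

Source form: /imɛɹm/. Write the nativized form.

imɛɹ

The consonants /m/ cannot be parsed into a legal (C)V(C) syllable (at most one coda consonant is licensed; onsets are limited to one consonant).
Deleting the stranded consonants removes /m/.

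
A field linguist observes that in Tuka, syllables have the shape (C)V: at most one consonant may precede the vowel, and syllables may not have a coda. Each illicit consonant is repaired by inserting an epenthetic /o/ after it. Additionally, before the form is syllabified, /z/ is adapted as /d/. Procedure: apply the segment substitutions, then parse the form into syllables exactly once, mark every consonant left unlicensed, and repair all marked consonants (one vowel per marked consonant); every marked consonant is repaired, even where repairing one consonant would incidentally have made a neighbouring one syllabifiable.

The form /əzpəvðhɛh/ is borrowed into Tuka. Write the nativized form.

ədopəvoðohɛho

Substitution: /z/ → /d/, giving /ədpəvðhɛh/.
The consonants /d/, /v/, /ð/, /h/ cannot be parsed into a legal (C)V syllable (no codas are permitted; onsets are limited to one consonant).
Epenthesis after each stranded consonant: /d/ → /do/, /v/ → /vo/, /ð/ → /ðo/, /h/ → /ho/.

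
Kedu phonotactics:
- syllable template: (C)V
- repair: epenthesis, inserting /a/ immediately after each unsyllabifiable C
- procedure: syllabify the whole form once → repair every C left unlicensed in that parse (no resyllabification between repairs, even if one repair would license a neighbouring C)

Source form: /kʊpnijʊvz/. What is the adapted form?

kʊpanijʊvaza

The consonants /p/, /v/, /z/ cannot be parsed into a legal (C)V syllable (no codas are permitted; onsets are limited to one consonant).
Each unlicensed consonant becomes the onset of a new syllable: /p/ → /pa/, /v/ → /va/, /z/ → /za/.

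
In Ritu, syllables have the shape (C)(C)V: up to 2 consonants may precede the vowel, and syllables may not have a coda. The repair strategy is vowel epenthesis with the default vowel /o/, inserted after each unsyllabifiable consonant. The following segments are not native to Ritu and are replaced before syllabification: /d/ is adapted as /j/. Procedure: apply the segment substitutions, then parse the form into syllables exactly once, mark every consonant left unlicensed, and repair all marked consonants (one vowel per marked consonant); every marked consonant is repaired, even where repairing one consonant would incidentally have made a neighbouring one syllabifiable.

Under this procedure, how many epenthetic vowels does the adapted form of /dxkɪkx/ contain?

After substitution the input is /jxkɪkx/.
The unsyllabifiable consonants are /j/, /k/, /x/; each receives one epenthetic vowel.

3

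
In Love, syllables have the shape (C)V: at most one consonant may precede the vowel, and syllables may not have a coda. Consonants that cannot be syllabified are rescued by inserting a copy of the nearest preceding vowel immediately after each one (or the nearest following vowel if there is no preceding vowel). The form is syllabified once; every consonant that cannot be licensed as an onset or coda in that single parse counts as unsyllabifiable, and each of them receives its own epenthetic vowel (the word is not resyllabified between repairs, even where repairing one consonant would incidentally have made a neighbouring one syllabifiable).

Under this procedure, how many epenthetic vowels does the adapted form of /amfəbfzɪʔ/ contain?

4

The unsyllabifiable consonants are /m/, /b/, /f/, /ʔ/; each receives one epenthetic vowel.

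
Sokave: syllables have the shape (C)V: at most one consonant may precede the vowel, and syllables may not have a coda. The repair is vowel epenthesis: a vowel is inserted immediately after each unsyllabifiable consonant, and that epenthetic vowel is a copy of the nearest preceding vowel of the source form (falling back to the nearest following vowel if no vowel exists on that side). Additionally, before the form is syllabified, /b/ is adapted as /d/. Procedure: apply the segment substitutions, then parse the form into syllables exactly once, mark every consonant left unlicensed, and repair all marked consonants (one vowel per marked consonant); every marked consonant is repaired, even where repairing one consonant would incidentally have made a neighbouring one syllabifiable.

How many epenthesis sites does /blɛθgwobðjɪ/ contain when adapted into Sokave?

After substitution the input is /dlɛθgwodðjɪ/.
The unsyllabifiable consonants are /d/, /θ/, /g/, /d/, /ð/; each receives one epenthetic vowel.

5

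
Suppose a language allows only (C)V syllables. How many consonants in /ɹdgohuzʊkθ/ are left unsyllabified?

4

Syllabifying with onset maximization leaves /ɹ/, /d/, /k/, /θ/ stranded (no codas are permitted; onsets are limited to one consonant).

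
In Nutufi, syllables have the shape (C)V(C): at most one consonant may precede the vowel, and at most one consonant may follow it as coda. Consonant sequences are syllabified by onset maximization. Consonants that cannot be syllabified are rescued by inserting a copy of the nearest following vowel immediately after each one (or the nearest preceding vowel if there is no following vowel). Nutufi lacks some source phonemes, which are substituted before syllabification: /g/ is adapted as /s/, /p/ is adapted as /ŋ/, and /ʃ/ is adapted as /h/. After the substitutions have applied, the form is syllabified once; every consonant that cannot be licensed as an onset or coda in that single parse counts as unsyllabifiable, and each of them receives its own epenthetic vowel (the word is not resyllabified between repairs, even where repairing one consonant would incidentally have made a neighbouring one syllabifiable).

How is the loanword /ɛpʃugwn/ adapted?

ɛŋhuswunu

Substitution: /p/ → /ŋ/, /ʃ/ → /h/, /g/ → /s/, giving /ɛŋhuswn/.
Under (C)V(C), the unsyllabifiable consonants are /w/, /n/ (at most one coda consonant is licensed; onsets are limited to one consonant).
Inserting the epenthetic vowel yields /w/ → /wu/, /n/ → /nu/.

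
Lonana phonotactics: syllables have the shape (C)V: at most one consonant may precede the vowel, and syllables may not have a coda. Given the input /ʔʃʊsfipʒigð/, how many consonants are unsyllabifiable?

5

Under (C)V, the unsyllabifiable consonants are /ʔ/, /s/, /p/, /g/, /ð/ (no codas are permitted; onsets are limited to one consonant).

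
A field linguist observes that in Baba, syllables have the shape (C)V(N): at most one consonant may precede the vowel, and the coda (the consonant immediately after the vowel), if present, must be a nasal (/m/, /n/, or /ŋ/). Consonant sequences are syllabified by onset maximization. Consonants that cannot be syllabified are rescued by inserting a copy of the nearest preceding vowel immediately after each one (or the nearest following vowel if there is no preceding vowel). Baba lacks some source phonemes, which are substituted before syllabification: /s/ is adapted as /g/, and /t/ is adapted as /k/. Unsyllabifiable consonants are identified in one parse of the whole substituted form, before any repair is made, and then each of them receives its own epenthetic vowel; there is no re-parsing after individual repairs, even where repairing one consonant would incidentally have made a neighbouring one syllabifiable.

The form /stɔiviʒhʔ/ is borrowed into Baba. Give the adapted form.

gɔkɔiviʒihiʔi

Substitution: /s/ → /g/, /t/ → /k/, giving /gkɔiviʒhʔ/.
The consonants /g/, /ʒ/, /h/, /ʔ/ cannot be parsed into a legal (C)V(N) syllable (only a nasal (/m/, /n/, or /ŋ/) is licensed in coda position; onsets are limited to one consonant).
Inserting the epenthetic vowel yields /g/ → /gɔ/, /ʒ/ → /ʒi/, /h/ → /hi/, /ʔ/ → /ʔi/.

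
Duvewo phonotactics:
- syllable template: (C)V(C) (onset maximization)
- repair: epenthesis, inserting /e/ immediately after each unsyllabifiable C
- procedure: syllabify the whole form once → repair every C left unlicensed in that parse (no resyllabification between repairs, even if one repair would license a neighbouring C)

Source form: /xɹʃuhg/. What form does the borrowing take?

xeɹeʃuhge

Under (C)V(C), the unsyllabifiable consonants are /x/, /ɹ/, /g/ (at most one coda consonant is licensed; onsets are limited to one consonant).
Each unlicensed consonant becomes the onset of a new syllable: /x/ → /xe/, /ɹ/ → /ɹe/, /g/ → /ge/.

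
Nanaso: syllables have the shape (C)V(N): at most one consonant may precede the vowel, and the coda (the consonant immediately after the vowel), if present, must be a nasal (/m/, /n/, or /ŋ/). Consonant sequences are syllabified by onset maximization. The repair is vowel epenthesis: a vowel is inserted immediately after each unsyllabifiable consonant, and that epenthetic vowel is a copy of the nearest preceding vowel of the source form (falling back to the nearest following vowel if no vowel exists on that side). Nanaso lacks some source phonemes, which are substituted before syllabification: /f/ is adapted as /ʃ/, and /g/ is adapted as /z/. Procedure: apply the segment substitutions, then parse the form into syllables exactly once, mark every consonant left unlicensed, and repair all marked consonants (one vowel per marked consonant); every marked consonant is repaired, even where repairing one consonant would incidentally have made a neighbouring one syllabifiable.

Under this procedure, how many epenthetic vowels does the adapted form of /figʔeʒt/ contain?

3

After substitution the input is /ʃizʔeʒt/.
The unsyllabifiable consonants are /z/, /ʒ/, /t/; each receives one epenthetic vowel.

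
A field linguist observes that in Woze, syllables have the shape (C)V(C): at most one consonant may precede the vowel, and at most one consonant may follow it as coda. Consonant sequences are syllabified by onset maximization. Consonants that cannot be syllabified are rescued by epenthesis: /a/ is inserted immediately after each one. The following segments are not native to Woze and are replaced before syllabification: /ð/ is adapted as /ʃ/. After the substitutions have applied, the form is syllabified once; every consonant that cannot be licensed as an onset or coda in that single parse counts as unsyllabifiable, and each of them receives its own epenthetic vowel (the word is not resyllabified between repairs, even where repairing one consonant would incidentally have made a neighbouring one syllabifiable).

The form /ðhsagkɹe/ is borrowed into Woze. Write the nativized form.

Substitution: /ð/ → /ʃ/, giving /ʃhsagkɹe/.
Syllabifying with onset maximization leaves /ʃ/, /h/, /k/ stranded (at most one coda consonant is licensed; onsets are limited to one consonant).
Inserting the epenthetic vowel yields /ʃ/ → /ʃa/, /h/ → /ha/, /k/ → /ka/.

ʃahasagkaɹe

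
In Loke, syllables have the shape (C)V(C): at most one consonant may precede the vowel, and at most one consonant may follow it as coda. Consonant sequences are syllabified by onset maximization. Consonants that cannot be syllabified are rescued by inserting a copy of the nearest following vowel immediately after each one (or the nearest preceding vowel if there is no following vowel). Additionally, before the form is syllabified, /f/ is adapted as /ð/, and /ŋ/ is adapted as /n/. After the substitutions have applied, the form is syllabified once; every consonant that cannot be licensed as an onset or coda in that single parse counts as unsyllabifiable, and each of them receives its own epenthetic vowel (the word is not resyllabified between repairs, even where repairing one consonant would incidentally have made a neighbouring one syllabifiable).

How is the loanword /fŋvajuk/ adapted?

Substitution: /f/ → /ð/, /ŋ/ → /n/, giving /ðnvajuk/.
The consonants /ð/, /n/ cannot be parsed into a legal (C)V(C) syllable (at most one coda consonant is licensed; onsets are limited to one consonant).
Epenthesis after each stranded consonant: /ð/ → /ða/, /n/ → /na/.

ðanavajuk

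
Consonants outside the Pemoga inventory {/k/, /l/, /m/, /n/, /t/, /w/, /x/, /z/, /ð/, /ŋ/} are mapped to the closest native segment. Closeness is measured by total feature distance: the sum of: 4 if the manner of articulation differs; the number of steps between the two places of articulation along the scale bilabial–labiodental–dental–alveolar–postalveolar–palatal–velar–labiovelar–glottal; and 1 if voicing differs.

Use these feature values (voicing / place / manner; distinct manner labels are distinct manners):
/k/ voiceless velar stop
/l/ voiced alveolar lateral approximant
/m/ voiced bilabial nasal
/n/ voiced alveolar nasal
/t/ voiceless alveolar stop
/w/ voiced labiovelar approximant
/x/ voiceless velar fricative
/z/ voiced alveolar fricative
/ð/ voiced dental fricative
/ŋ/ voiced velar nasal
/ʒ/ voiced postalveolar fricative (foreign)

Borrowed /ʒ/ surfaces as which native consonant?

z

/z/ is closest: same manner (fricative), place distance 1 (postalveolar→alveolar), same voicing; total 1. Next closest is /ð/ at distance 2.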